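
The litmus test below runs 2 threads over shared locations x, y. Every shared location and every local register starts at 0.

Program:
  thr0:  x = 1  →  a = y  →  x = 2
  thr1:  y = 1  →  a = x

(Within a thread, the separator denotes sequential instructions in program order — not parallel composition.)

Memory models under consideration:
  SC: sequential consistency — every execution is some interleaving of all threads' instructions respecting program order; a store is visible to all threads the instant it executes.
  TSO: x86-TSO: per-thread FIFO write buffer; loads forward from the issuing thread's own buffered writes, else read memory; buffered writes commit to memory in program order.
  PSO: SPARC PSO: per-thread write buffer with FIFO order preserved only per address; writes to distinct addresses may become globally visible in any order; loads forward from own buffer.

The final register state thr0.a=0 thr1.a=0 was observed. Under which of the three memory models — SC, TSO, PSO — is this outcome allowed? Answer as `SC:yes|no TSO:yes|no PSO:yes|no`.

outcome vector order: (thr0.a,thr1.a)
SC: 5 outcomes — {<0 1>; <0 2>; <1 0>; <1 1>; <1 2>}
TSO: 6 outcomes — {<0 0>; <0 1>; <0 2>; <1 0>; <1 1>; <1 2>}
PSO: 6 outcomes — {<0 0>; <0 1>; <0 2>; <1 0>; <1 1>; <1 2>}
target <0 0> ∈ {TSO,PSO}

SC:no TSO:yes PSO:yes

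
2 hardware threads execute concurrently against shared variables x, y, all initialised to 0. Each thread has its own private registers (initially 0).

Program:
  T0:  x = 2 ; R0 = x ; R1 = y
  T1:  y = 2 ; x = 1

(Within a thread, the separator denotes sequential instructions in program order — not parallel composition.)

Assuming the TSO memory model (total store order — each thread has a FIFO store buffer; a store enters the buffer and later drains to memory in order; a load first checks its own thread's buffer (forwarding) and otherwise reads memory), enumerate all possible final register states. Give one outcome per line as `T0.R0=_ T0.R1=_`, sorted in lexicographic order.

outcome vector order: (T0.R0,T0.R1)
|TSO outcomes| = 3

T0.R0=1 T0.R1=2
T0.R0=2 T0.R1=0
T0.R0=2 T0.R1=2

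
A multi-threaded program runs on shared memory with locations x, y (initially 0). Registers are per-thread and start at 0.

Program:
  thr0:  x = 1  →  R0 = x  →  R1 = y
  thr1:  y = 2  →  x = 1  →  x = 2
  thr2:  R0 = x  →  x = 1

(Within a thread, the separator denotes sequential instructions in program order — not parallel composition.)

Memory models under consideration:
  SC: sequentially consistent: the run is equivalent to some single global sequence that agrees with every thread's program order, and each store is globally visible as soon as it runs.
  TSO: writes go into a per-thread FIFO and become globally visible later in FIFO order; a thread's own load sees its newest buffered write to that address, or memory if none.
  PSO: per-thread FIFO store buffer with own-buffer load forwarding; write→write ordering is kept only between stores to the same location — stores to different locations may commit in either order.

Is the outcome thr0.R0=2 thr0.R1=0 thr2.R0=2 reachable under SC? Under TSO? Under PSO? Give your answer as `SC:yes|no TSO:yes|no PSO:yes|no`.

SC:no TSO:no PSO:yes

outcome vector order: (thr0.R0,thr0.R1,thr2.R0)
[SC] allowed = {<1 0 0> <1 0 1> <1 0 2> <1 2 0> <1 2 1> <1 2 2> <2 2 0> <2 2 1> <2 2 2>}
[TSO] allowed = {<1 0 0> <1 0 1> <1 0 2> <1 2 0> <1 2 1> <1 2 2> <2 2 0> <2 2 1> <2 2 2>}
[PSO] allowed = {<1 0 0> <1 0 1> <1 0 2> <1 2 0> <1 2 1> <1 2 2> <2 0 0> <2 0 1> <2 0 2> <2 2 0> <2 2 1> <2 2 2>}
target <2 0 2> ∈ {PSO}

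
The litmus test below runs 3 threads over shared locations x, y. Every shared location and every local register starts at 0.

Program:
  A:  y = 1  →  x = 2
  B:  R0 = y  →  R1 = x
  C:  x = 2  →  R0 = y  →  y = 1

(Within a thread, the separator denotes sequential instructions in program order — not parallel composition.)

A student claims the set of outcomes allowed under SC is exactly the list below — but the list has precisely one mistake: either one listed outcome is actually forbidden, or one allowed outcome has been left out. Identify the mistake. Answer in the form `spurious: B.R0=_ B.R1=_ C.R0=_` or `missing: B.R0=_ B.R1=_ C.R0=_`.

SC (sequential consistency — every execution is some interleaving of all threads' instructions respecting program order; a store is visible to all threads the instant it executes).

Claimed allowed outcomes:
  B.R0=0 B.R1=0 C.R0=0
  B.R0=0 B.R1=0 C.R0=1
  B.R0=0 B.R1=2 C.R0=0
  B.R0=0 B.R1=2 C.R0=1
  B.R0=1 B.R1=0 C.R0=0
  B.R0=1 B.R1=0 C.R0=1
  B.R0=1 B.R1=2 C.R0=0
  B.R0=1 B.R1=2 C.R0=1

outcome vector order: (B.R0,B.R1,C.R0)
SC (7): 000 001 020 021 101 120 121
claimed∖SC = {100}

spurious: B.R0=1 B.R1=0 C.R0=0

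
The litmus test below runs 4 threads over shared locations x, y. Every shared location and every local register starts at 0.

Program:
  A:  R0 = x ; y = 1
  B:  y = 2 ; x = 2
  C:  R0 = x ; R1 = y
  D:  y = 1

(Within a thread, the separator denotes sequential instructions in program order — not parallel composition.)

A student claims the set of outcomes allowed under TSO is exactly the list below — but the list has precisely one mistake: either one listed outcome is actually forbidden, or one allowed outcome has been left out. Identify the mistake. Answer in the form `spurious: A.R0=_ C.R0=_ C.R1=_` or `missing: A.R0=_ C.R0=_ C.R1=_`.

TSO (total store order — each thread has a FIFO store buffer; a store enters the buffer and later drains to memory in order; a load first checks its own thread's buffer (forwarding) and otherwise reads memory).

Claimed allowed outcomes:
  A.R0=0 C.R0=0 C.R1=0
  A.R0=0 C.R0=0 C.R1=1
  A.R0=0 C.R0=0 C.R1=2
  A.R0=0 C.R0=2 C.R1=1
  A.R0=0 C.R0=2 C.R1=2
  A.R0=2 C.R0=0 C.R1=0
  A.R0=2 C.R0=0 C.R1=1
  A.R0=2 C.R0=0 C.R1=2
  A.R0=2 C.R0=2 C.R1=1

missing: A.R0=2 C.R0=2 C.R1=2

outcome vector order: (A.R0,C.R0,C.R1)
TSO (10): 0/0/0; 0/0/1; 0/0/2; 0/2/1; 0/2/2; 2/0/0; 2/0/1; 2/0/2; 2/2/1; 2/2/2
TSO∖claimed = {2/2/2}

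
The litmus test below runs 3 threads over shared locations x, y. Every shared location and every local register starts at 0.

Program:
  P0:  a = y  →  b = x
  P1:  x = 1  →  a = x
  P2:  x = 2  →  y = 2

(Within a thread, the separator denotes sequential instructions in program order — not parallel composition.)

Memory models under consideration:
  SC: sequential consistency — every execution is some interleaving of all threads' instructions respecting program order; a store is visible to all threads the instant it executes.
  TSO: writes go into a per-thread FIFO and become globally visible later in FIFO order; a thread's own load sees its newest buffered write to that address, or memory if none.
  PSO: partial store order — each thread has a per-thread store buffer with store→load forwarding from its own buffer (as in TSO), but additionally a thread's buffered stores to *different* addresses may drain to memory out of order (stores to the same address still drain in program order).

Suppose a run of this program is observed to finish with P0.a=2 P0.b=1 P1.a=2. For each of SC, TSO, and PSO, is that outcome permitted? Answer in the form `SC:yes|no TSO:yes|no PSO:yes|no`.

outcome vector order: (P0.a,P0.b,P1.a)
SC: 9 outcomes — {(0,0,1) (0,0,2) (0,1,1) (0,1,2) (0,2,1) (0,2,2) (2,1,1) (2,2,1) (2,2,2)}
TSO: 9 outcomes — {(0,0,1) (0,0,2) (0,1,1) (0,1,2) (0,2,1) (0,2,2) (2,1,1) (2,2,1) (2,2,2)}
PSO: 12 outcomes — {(0,0,1) (0,0,2) (0,1,1) (0,1,2) (0,2,1) (0,2,2) (2,0,1) (2,0,2) (2,1,1) (2,1,2) (2,2,1) (2,2,2)}
target (2,1,2) ∈ {PSO}

SC:no TSO:no PSO:yes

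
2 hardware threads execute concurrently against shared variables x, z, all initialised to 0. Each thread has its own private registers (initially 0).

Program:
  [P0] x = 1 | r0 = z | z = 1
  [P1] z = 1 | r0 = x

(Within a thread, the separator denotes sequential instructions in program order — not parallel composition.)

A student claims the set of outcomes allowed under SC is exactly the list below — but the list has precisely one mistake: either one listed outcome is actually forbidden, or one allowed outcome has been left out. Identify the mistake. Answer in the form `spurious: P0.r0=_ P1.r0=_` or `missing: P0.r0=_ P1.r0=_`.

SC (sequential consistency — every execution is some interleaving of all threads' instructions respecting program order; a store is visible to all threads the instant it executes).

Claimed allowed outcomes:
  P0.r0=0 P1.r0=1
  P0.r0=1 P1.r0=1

outcome vector order: (P0.r0,P1.r0)
SC (3): 01, 10, 11
SC∖claimed = {10}

missing: P0.r0=1 P1.r0=0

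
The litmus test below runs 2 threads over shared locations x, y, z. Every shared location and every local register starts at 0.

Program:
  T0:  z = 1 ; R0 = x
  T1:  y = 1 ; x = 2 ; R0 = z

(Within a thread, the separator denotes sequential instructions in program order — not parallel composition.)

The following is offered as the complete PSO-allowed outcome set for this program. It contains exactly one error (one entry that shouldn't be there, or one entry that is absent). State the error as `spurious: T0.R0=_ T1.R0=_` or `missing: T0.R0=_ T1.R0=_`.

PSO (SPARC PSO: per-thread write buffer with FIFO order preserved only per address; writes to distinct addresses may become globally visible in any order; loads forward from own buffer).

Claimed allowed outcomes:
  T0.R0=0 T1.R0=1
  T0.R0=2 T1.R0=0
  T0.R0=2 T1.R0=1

missing: T0.R0=0 T1.R0=0

outcome vector order: (T0.R0,T1.R0)
PSO (4): 00; 01; 20; 21
PSO∖claimed = {00}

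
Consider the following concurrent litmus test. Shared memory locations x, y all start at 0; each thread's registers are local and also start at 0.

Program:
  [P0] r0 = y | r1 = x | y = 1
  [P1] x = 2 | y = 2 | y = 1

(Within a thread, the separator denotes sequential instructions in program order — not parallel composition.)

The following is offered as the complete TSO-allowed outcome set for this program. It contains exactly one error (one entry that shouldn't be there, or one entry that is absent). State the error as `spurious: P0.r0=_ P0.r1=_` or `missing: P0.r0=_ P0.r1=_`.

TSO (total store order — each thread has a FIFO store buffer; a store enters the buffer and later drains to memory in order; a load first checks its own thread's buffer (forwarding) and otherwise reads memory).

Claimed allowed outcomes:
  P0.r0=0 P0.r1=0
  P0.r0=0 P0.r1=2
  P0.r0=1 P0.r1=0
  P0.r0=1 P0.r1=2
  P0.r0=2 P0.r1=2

outcome vector order: (P0.r0,P0.r1)
under TSO → 0/0 0/2 1/2 2/2
claimed∖TSO = {1/0}

spurious: P0.r0=1 P0.r1=0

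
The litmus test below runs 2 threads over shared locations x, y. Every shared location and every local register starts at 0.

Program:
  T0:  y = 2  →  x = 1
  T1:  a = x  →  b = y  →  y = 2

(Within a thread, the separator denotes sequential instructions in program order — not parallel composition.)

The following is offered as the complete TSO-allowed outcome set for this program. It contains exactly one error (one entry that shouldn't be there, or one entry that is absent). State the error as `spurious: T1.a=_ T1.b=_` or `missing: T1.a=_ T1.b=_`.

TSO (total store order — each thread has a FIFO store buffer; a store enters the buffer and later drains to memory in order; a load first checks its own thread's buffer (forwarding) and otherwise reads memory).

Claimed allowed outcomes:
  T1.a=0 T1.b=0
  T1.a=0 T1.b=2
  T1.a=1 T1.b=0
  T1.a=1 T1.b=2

outcome vector order: (T1.a,T1.b)
under TSO → 00, 02, 12
claimed∖TSO = {10}

spurious: T1.a=1 T1.b=0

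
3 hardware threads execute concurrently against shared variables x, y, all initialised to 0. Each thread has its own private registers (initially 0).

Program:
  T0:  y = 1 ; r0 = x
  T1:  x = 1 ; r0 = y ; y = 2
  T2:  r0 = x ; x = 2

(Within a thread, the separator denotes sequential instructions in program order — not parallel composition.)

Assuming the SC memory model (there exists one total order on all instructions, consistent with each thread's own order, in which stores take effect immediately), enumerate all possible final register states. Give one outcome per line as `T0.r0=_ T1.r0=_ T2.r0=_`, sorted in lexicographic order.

outcome vector order: (T0.r0,T1.r0,T2.r0)
|SC outcomes| = 10

T0.r0=0 T1.r0=1 T2.r0=0
T0.r0=0 T1.r0=1 T2.r0=1
T0.r0=1 T1.r0=0 T2.r0=0
T0.r0=1 T1.r0=0 T2.r0=1
T0.r0=1 T1.r0=1 T2.r0=0
T0.r0=1 T1.r0=1 T2.r0=1
T0.r0=2 T1.r0=0 T2.r0=0
T0.r0=2 T1.r0=0 T2.r0=1
T0.r0=2 T1.r0=1 T2.r0=0
T0.r0=2 T1.r0=1 T2.r0=1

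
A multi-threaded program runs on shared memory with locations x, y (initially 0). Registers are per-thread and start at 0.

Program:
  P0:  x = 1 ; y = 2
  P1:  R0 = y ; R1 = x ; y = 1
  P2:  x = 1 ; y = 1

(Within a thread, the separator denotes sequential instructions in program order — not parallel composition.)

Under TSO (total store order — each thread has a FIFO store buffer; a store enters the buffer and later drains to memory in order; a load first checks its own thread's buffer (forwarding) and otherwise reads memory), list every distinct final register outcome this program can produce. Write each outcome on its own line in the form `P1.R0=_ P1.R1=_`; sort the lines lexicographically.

outcome vector order: (P1.R0,P1.R1)
|TSO outcomes| = 4

P1.R0=0 P1.R1=0
P1.R0=0 P1.R1=1
P1.R0=1 P1.R1=1
P1.R0=2 P1.R1=1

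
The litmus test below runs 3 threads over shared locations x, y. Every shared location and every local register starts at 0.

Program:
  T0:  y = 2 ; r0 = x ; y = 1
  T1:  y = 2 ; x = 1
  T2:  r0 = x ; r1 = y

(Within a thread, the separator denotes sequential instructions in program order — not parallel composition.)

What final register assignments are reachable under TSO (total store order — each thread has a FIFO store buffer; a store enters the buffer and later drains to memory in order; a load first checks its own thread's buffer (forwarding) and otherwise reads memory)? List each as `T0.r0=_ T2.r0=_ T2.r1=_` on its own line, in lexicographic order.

outcome vector order: (T0.r0,T2.r0,T2.r1)
|TSO outcomes| = 10

T0.r0=0 T2.r0=0 T2.r1=0
T0.r0=0 T2.r0=0 T2.r1=1
T0.r0=0 T2.r0=0 T2.r1=2
T0.r0=0 T2.r0=1 T2.r1=1
T0.r0=0 T2.r0=1 T2.r1=2
T0.r0=1 T2.r0=0 T2.r1=0
T0.r0=1 T2.r0=0 T2.r1=1
T0.r0=1 T2.r0=0 T2.r1=2
T0.r0=1 T2.r0=1 T2.r1=1
T0.r0=1 T2.r0=1 T2.r1=2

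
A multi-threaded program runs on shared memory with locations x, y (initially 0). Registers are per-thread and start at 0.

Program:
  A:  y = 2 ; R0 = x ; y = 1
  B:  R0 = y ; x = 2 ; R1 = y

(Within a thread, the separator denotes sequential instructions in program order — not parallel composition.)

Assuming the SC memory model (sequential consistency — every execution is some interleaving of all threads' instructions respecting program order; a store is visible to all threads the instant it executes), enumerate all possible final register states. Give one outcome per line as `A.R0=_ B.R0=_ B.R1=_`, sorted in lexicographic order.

outcome vector order: (A.R0,B.R0,B.R1)
|SC outcomes| = 10

A.R0=0 B.R0=0 B.R1=1
A.R0=0 B.R0=0 B.R1=2
A.R0=0 B.R0=1 B.R1=1
A.R0=0 B.R0=2 B.R1=1
A.R0=0 B.R0=2 B.R1=2
A.R0=2 B.R0=0 B.R1=0
A.R0=2 B.R0=0 B.R1=1
A.R0=2 B.R0=0 B.R1=2
A.R0=2 B.R0=2 B.R1=1
A.R0=2 B.R0=2 B.R1=2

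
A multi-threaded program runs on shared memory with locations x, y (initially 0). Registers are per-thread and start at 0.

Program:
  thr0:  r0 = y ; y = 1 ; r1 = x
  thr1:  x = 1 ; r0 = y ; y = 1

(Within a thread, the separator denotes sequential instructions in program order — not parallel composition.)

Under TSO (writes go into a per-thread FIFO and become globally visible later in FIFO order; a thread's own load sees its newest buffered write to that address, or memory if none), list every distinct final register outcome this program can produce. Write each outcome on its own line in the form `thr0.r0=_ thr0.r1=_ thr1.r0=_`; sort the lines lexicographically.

thr0.r0=0 thr0.r1=0 thr1.r0=0
thr0.r0=0 thr0.r1=0 thr1.r0=1
thr0.r0=0 thr0.r1=1 thr1.r0=0
thr0.r0=0 thr0.r1=1 thr1.r0=1
thr0.r0=1 thr0.r1=1 thr1.r0=0

outcome vector order: (thr0.r0,thr0.r1,thr1.r0)
|TSO outcomes| = 5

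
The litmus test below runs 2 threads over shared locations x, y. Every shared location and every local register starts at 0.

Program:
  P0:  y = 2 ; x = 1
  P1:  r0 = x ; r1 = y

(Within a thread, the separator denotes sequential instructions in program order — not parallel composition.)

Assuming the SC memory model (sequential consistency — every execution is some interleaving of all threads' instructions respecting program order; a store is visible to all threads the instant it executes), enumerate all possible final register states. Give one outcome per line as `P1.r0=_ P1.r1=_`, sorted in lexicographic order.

P1.r0=0 P1.r1=0
P1.r0=0 P1.r1=2
P1.r0=1 P1.r1=2

outcome vector order: (P1.r0,P1.r1)
|SC outcomes| = 3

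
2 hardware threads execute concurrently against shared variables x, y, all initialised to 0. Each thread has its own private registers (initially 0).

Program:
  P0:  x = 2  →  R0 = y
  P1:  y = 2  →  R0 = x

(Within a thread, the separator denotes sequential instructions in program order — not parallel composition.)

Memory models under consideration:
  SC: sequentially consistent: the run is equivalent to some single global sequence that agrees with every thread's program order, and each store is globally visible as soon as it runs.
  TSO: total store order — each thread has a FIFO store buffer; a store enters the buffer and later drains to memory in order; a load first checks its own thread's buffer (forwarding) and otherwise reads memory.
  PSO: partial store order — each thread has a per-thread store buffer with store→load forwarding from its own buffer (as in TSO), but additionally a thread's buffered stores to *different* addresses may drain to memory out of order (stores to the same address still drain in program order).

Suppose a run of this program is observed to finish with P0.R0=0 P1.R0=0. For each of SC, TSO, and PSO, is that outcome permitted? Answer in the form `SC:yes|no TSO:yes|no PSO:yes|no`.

SC:no TSO:yes PSO:yes

outcome vector order: (P0.R0,P1.R0)
SC: 3 outcomes — {(0,2), (2,0), (2,2)}
TSO: 4 outcomes — {(0,0), (0,2), (2,0), (2,2)}
PSO: 4 outcomes — {(0,0), (0,2), (2,0), (2,2)}
target (0,0) ∈ {TSO,PSO}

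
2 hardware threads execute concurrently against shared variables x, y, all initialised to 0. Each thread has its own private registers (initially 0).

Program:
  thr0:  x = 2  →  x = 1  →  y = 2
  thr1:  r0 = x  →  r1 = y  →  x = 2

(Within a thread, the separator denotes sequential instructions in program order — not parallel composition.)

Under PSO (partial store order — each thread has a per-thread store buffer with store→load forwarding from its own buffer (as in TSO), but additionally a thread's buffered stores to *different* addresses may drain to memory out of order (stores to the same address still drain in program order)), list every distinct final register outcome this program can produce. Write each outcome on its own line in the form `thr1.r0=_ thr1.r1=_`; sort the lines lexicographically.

outcome vector order: (thr1.r0,thr1.r1)
|PSO outcomes| = 6

thr1.r0=0 thr1.r1=0
thr1.r0=0 thr1.r1=2
thr1.r0=1 thr1.r1=0
thr1.r0=1 thr1.r1=2
thr1.r0=2 thr1.r1=0
thr1.r0=2 thr1.r1=2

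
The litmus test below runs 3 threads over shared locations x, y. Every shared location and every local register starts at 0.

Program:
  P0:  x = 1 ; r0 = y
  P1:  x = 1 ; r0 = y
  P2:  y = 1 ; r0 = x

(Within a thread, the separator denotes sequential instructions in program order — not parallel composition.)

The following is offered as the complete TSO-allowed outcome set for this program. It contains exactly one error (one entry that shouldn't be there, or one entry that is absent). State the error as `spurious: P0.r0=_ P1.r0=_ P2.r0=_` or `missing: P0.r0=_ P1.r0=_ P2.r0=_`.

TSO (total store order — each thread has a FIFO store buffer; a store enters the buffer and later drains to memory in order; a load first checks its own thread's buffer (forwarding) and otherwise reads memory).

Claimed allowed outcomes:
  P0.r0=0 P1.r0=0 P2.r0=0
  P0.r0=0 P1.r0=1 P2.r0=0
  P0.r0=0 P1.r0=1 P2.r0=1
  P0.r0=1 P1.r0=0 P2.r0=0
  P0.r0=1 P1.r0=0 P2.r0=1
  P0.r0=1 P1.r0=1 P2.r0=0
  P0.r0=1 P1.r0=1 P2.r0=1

missing: P0.r0=0 P1.r0=0 P2.r0=1

outcome vector order: (P0.r0,P1.r0,P2.r0)
TSO (8): 000 001 010 011 100 101 110 111
TSO∖claimed = {001}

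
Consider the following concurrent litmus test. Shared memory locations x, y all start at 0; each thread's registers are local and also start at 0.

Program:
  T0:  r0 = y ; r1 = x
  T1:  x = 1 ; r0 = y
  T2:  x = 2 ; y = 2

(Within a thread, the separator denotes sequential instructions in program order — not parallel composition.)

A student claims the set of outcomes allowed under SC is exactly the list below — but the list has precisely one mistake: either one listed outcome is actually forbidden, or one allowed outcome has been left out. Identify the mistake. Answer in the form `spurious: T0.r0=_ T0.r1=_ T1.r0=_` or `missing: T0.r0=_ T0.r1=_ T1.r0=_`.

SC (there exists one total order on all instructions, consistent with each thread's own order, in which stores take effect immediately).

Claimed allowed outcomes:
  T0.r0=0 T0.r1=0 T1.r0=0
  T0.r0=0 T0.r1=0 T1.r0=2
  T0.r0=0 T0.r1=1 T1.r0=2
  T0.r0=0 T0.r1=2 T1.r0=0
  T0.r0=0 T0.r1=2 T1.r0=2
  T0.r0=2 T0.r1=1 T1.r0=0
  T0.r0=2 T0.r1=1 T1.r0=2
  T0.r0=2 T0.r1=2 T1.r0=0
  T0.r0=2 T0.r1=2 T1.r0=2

outcome vector order: (T0.r0,T0.r1,T1.r0)
[SC] allowed = {0/0/0; 0/0/2; 0/1/0; 0/1/2; 0/2/0; 0/2/2; 2/1/0; 2/1/2; 2/2/0; 2/2/2}
SC∖claimed = {0/1/0}

missing: T0.r0=0 T0.r1=1 T1.r0=0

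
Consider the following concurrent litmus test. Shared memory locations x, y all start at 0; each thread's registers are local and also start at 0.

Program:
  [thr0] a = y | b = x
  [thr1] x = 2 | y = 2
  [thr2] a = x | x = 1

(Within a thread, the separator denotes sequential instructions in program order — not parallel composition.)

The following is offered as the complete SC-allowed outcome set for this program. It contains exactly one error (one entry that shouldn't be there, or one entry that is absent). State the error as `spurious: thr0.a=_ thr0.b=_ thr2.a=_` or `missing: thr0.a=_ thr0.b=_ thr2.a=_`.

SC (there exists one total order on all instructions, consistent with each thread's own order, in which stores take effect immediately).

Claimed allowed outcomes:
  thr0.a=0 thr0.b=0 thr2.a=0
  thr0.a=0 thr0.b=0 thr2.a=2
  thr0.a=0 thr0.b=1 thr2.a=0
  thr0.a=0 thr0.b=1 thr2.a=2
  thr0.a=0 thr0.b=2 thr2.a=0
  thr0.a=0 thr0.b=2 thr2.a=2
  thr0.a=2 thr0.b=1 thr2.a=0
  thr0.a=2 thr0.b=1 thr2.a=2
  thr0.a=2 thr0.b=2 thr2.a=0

missing: thr0.a=2 thr0.b=2 thr2.a=2

outcome vector order: (thr0.a,thr0.b,thr2.a)
under SC → 000, 002, 010, 012, 020, 022, 210, 212, 220, 222
SC∖claimed = {222}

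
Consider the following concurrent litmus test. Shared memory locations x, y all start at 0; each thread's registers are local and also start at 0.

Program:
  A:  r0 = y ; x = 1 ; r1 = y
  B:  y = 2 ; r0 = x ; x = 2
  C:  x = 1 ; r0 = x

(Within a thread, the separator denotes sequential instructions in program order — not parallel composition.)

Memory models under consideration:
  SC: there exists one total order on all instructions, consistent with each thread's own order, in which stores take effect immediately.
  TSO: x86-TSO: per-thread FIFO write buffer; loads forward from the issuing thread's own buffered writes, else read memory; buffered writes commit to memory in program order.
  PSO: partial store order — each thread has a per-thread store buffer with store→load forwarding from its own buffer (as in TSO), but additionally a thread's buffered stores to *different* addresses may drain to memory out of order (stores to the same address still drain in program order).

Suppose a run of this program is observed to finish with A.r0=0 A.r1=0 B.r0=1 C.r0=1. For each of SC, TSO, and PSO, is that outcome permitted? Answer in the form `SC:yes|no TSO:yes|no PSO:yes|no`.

outcome vector order: (A.r0,A.r1,B.r0,C.r0)
SC: 10 outcomes — {(0,0,1,1), (0,0,1,2), (0,2,0,1), (0,2,0,2), (0,2,1,1), (0,2,1,2), (2,2,0,1), (2,2,0,2), (2,2,1,1), (2,2,1,2)}
TSO: 12 outcomes — {(0,0,0,1), (0,0,0,2), (0,0,1,1), (0,0,1,2), (0,2,0,1), (0,2,0,2), (0,2,1,1), (0,2,1,2), (2,2,0,1), (2,2,0,2), (2,2,1,1), (2,2,1,2)}
PSO: 12 outcomes — {(0,0,0,1), (0,0,0,2), (0,0,1,1), (0,0,1,2), (0,2,0,1), (0,2,0,2), (0,2,1,1), (0,2,1,2), (2,2,0,1), (2,2,0,2), (2,2,1,1), (2,2,1,2)}
target (0,0,1,1) ∈ {SC,TSO,PSO}

SC:yes TSO:yes PSO:yes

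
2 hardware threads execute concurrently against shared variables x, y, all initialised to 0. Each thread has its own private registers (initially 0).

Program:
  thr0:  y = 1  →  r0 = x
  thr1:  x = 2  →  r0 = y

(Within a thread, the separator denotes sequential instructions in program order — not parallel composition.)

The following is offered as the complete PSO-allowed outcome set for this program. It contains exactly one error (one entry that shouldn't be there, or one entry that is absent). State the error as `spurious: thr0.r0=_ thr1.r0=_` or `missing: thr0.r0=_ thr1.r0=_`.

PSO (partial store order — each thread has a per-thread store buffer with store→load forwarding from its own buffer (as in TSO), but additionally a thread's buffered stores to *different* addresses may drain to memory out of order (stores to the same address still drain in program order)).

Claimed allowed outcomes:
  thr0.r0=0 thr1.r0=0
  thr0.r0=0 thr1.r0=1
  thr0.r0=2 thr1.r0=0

outcome vector order: (thr0.r0,thr1.r0)
PSO (4): <0 0>; <0 1>; <2 0>; <2 1>
PSO∖claimed = {<2 1>}

missing: thr0.r0=2 thr1.r0=1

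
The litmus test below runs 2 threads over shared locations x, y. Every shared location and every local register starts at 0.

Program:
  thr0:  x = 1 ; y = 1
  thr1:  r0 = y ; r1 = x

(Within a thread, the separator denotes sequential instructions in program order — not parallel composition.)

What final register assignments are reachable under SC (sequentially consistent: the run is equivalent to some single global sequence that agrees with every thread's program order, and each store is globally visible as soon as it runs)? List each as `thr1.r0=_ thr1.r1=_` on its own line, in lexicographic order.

outcome vector order: (thr1.r0,thr1.r1)
|SC outcomes| = 3

thr1.r0=0 thr1.r1=0
thr1.r0=0 thr1.r1=1
thr1.r0=1 thr1.r1=1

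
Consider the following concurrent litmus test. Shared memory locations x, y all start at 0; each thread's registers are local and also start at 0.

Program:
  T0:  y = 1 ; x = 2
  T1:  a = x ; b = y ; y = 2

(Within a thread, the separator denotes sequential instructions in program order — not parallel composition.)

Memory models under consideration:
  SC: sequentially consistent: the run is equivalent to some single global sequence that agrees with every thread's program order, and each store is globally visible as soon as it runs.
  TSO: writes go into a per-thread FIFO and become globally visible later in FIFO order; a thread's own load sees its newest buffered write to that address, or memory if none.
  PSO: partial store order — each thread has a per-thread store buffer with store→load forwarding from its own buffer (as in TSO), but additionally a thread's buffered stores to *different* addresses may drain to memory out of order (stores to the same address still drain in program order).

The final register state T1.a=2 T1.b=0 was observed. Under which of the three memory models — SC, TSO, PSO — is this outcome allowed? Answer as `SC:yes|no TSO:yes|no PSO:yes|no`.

outcome vector order: (T1.a,T1.b)
SC (3): (0,0), (0,1), (2,1)
TSO (3): (0,0), (0,1), (2,1)
PSO (4): (0,0), (0,1), (2,0), (2,1)
target (2,0) ∈ {PSO}

SC:no TSO:no PSO:yes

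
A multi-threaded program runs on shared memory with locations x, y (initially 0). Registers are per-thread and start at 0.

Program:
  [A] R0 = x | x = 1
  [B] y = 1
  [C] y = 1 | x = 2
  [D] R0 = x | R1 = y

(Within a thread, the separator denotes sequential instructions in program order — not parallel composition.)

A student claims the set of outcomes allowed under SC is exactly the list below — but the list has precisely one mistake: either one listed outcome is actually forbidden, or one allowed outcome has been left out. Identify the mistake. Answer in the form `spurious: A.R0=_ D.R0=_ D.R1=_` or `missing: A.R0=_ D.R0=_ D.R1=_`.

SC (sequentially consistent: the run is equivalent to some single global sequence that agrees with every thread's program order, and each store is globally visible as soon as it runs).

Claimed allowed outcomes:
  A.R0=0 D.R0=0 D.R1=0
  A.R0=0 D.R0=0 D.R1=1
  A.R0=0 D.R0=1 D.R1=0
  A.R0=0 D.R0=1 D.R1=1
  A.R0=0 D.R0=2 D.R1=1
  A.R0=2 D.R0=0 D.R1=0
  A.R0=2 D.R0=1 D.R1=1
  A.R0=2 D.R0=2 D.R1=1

missing: A.R0=2 D.R0=0 D.R1=1

outcome vector order: (A.R0,D.R0,D.R1)
under SC → (0,0,0), (0,0,1), (0,1,0), (0,1,1), (0,2,1), (2,0,0), (2,0,1), (2,1,1), (2,2,1)
SC∖claimed = {(2,0,1)}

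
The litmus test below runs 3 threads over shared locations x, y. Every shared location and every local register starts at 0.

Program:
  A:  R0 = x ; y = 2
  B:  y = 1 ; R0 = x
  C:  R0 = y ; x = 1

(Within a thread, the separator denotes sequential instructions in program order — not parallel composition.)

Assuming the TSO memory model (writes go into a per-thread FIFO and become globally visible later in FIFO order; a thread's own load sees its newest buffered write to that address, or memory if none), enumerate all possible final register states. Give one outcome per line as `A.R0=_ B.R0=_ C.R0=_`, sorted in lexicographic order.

outcome vector order: (A.R0,B.R0,C.R0)
|TSO outcomes| = 10

A.R0=0 B.R0=0 C.R0=0
A.R0=0 B.R0=0 C.R0=1
A.R0=0 B.R0=0 C.R0=2
A.R0=0 B.R0=1 C.R0=0
A.R0=0 B.R0=1 C.R0=1
A.R0=0 B.R0=1 C.R0=2
A.R0=1 B.R0=0 C.R0=0
A.R0=1 B.R0=0 C.R0=1
A.R0=1 B.R0=1 C.R0=0
A.R0=1 B.R0=1 C.R0=1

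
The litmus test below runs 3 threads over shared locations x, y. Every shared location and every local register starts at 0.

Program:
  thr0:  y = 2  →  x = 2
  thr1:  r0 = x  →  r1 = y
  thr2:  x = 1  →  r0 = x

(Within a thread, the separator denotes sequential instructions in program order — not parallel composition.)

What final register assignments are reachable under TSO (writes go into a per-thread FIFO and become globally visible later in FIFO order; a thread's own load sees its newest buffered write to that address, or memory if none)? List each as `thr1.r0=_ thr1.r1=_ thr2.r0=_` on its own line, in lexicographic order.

thr1.r0=0 thr1.r1=0 thr2.r0=1
thr1.r0=0 thr1.r1=0 thr2.r0=2
thr1.r0=0 thr1.r1=2 thr2.r0=1
thr1.r0=0 thr1.r1=2 thr2.r0=2
thr1.r0=1 thr1.r1=0 thr2.r0=1
thr1.r0=1 thr1.r1=0 thr2.r0=2
thr1.r0=1 thr1.r1=2 thr2.r0=1
thr1.r0=1 thr1.r1=2 thr2.r0=2
thr1.r0=2 thr1.r1=2 thr2.r0=1
thr1.r0=2 thr1.r1=2 thr2.r0=2

outcome vector order: (thr1.r0,thr1.r1,thr2.r0)
|TSO outcomes| = 10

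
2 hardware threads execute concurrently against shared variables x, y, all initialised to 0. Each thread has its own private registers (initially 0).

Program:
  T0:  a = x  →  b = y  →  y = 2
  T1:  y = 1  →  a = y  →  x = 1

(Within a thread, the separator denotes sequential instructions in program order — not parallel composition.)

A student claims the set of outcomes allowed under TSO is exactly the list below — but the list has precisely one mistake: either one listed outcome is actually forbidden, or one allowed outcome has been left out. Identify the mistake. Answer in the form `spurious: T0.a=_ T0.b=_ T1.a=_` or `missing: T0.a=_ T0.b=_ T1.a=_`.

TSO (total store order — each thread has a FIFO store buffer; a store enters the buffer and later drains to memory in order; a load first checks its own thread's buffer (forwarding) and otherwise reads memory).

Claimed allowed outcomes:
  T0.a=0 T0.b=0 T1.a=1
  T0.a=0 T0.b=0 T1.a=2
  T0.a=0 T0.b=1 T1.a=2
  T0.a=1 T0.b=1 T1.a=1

missing: T0.a=0 T0.b=1 T1.a=1

outcome vector order: (T0.a,T0.b,T1.a)
under TSO → 001; 002; 011; 012; 111
TSO∖claimed = {011}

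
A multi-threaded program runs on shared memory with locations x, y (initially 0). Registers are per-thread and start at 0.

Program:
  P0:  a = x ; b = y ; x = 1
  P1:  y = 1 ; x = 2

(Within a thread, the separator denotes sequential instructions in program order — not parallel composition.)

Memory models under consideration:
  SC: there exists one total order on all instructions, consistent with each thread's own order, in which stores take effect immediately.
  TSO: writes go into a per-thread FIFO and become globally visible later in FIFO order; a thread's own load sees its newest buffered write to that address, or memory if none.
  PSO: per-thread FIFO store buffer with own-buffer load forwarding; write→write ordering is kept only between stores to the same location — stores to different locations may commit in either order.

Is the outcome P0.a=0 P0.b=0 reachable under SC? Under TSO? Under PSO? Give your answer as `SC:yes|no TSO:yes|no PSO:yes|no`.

outcome vector order: (P0.a,P0.b)
[SC] allowed = {<0 0>, <0 1>, <2 1>}
[TSO] allowed = {<0 0>, <0 1>, <2 1>}
[PSO] allowed = {<0 0>, <0 1>, <2 0>, <2 1>}
target <0 0> ∈ {SC,TSO,PSO}

SC:yes TSO:yes PSO:yes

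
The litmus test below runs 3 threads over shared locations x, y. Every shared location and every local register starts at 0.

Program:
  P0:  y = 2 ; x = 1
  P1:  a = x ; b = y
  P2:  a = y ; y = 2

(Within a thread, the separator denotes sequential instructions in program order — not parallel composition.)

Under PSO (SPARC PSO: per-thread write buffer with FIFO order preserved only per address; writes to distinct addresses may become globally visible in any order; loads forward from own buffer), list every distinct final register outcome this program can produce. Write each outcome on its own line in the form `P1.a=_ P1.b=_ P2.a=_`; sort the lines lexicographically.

P1.a=0 P1.b=0 P2.a=0
P1.a=0 P1.b=0 P2.a=2
P1.a=0 P1.b=2 P2.a=0
P1.a=0 P1.b=2 P2.a=2
P1.a=1 P1.b=0 P2.a=0
P1.a=1 P1.b=0 P2.a=2
P1.a=1 P1.b=2 P2.a=0
P1.a=1 P1.b=2 P2.a=2

outcome vector order: (P1.a,P1.b,P2.a)
|PSO outcomes| = 8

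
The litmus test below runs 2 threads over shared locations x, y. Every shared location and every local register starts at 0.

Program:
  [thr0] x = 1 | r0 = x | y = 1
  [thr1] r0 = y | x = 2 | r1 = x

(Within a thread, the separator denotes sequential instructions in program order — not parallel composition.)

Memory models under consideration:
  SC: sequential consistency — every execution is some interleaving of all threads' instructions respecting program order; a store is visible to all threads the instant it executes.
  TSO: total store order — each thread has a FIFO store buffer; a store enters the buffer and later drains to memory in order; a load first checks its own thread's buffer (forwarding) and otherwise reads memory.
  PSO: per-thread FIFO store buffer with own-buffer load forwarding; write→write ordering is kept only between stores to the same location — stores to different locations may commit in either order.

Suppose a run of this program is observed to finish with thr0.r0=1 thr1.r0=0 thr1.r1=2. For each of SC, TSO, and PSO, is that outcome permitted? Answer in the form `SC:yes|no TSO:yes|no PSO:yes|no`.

SC:yes TSO:yes PSO:yes

outcome vector order: (thr0.r0,thr1.r0,thr1.r1)
under SC → <1 0 1> <1 0 2> <1 1 2> <2 0 2>
under TSO → <1 0 1> <1 0 2> <1 1 2> <2 0 2>
under PSO → <1 0 1> <1 0 2> <1 1 1> <1 1 2> <2 0 2>
target <1 0 2> ∈ {SC,TSO,PSO}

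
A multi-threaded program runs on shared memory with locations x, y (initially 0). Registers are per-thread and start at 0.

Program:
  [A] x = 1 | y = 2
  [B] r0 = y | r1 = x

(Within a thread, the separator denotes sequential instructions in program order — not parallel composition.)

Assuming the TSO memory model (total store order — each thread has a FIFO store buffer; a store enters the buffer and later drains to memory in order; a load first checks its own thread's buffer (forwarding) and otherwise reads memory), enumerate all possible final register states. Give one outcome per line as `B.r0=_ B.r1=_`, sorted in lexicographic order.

B.r0=0 B.r1=0
B.r0=0 B.r1=1
B.r0=2 B.r1=1

outcome vector order: (B.r0,B.r1)
|TSO outcomes| = 3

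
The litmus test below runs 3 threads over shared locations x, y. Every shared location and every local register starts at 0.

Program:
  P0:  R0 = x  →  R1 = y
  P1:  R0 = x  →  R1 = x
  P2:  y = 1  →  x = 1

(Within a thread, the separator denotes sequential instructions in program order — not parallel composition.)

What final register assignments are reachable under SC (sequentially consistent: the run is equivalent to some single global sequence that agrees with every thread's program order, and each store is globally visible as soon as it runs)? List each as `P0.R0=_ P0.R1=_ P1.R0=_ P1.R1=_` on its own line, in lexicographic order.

P0.R0=0 P0.R1=0 P1.R0=0 P1.R1=0
P0.R0=0 P0.R1=0 P1.R0=0 P1.R1=1
P0.R0=0 P0.R1=0 P1.R0=1 P1.R1=1
P0.R0=0 P0.R1=1 P1.R0=0 P1.R1=0
P0.R0=0 P0.R1=1 P1.R0=0 P1.R1=1
P0.R0=0 P0.R1=1 P1.R0=1 P1.R1=1
P0.R0=1 P0.R1=1 P1.R0=0 P1.R1=0
P0.R0=1 P0.R1=1 P1.R0=0 P1.R1=1
P0.R0=1 P0.R1=1 P1.R0=1 P1.R1=1

outcome vector order: (P0.R0,P0.R1,P1.R0,P1.R1)
|SC outcomes| = 9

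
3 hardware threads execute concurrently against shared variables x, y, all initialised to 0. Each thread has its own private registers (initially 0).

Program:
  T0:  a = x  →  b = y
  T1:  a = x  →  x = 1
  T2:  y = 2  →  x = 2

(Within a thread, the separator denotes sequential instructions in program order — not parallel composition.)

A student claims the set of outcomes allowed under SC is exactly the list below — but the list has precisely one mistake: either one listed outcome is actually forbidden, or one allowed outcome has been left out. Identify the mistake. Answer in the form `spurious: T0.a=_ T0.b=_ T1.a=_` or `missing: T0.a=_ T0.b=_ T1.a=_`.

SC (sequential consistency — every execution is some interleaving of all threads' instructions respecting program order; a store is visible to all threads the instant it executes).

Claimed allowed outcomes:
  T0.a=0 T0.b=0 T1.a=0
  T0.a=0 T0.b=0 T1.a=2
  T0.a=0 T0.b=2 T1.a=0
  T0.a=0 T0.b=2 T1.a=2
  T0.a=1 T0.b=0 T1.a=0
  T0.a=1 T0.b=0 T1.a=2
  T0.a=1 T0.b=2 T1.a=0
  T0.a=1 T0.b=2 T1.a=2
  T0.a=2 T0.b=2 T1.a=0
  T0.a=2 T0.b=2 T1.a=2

spurious: T0.a=1 T0.b=0 T1.a=2

outcome vector order: (T0.a,T0.b,T1.a)
SC: 9 outcomes — {<0 0 0> <0 0 2> <0 2 0> <0 2 2> <1 0 0> <1 2 0> <1 2 2> <2 2 0> <2 2 2>}
claimed∖SC = {<1 0 2>}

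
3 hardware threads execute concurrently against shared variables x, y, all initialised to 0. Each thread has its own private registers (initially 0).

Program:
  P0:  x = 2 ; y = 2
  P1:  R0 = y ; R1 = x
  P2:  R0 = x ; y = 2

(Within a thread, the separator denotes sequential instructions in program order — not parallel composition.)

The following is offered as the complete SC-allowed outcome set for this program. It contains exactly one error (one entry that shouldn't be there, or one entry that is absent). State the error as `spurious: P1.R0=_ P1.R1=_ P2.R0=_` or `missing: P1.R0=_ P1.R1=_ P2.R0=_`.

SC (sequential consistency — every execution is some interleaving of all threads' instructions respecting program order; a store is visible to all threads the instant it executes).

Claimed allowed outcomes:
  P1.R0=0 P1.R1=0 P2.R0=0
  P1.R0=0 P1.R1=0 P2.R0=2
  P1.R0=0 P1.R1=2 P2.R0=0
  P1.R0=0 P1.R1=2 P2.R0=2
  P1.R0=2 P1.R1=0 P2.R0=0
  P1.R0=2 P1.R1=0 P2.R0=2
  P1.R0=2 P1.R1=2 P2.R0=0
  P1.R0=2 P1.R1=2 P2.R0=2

outcome vector order: (P1.R0,P1.R1,P2.R0)
[SC] allowed = {000; 002; 020; 022; 200; 220; 222}
claimed∖SC = {202}

spurious: P1.R0=2 P1.R1=0 P2.R0=2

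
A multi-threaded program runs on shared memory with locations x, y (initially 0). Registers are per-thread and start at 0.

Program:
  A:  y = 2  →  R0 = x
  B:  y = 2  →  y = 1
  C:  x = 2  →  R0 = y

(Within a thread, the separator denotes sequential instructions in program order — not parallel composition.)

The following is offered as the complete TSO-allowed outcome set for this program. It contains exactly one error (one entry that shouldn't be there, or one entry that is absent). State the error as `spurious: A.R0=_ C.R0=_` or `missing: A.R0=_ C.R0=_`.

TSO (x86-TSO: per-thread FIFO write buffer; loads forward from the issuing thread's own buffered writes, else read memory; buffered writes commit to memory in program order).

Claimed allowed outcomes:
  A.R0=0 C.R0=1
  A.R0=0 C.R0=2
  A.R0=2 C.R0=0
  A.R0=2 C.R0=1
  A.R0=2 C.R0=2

outcome vector order: (A.R0,C.R0)
TSO: 6 outcomes — {00 01 02 20 21 22}
TSO∖claimed = {00}

missing: A.R0=0 C.R0=0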